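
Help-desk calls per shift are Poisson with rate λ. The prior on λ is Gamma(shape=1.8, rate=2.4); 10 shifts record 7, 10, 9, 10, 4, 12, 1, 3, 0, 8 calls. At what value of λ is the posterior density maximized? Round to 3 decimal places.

5.226

Σ counts = 64. Posterior: Gamma(shape = 1.8+64 = 65.8, rate = 2.4+10 = 12.4).
Mode = (α−1)/β = 64.8/12.4 = 5.226.
Mean = α/β = 65.8/12.4 = 5.306.
This is the posterior mode — the MAP estimate.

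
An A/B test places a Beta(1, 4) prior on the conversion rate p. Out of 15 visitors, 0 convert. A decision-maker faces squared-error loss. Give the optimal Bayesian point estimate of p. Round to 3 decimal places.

0.050

Posterior: Beta(1+0, 4+15) = Beta(1, 19).
Since α = 1 ≤ 1 and β > 1, the Beta density is monotone decreasing on [0,1]; the mode is at 0.
Mean = 1/(1+19) = 0.050.
Squared-error loss ⇒ the optimal estimator is the posterior mean.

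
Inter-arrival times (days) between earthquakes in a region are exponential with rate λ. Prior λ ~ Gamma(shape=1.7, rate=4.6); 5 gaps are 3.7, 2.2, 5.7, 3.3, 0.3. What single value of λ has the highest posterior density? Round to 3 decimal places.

Σ times = 15.2. Posterior: Gamma(shape = 1.7+5 = 6.7, rate = 4.6+15.2 = 19.8).
Mode = (α−1)/β = 5.7/19.8 = 0.288.
Mean = α/β = 6.7/19.8 = 0.338.
This is the posterior mode — the MAP estimate.

0.288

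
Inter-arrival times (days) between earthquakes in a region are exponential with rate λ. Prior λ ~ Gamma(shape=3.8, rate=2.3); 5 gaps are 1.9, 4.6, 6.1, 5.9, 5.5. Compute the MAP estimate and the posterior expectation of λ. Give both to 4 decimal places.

MAP = 0.2966; posterior mean = 0.3346

Σ times = 24.0. Posterior: Gamma(shape = 3.8+5 = 8.8, rate = 2.3+24.0 = 26.3).
Mode = (α−1)/β = 7.8/26.3 = 0.2966.
Mean = α/β = 8.8/26.3 = 0.3346.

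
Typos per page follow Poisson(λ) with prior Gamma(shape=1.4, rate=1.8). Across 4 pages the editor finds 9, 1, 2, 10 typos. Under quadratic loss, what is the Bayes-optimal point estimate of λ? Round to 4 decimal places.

Σ counts = 22. Posterior: Gamma(shape = 1.4+22 = 23.4, rate = 1.8+4 = 5.8).
Mode = (α−1)/β = 22.4/5.8 = 3.8621.
Mean = α/β = 23.4/5.8 = 4.0345.
Quadratic loss ⇒ the optimal estimator is the posterior mean.

4.0345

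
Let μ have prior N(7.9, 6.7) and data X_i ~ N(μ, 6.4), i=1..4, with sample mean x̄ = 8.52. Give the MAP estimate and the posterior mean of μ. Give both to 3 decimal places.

MAP: 8.400. Posterior mean: 8.400.

Posterior for μ is Normal. Precision-weighted mean: (1/6.7·7.9 + 4/6.4·8.52) / (1/6.7 + 4/6.4) = 8.400.
A Normal posterior is symmetric, so mode = mean.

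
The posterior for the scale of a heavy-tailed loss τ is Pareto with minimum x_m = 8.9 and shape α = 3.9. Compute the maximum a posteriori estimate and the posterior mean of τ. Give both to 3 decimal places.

τ_MAP = 8.900, E[τ|data] = 11.969

The Pareto density is strictly decreasing on [x_m, ∞), so the mode is x_m = 8.900.
Mean = α·x_m/(α−1) = 3.9·8.9/2.9 = 11.969.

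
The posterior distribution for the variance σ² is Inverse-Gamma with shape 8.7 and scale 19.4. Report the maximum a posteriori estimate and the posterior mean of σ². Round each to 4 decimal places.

Mode = β/(α+1) = 19.4/9.7 = 2.0000.
Mean = β/(α−1) = 19.4/7.7 = 2.5195.

MAP = 2.0000; posterior mean = 2.5195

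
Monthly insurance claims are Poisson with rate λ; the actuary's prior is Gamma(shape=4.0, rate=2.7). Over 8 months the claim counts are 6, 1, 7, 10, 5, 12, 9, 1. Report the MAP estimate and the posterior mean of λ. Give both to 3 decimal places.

MAP: 5.047. Posterior mean: 5.140.

Σ counts = 51. Posterior: Gamma(shape = 4.0+51 = 55.0, rate = 2.7+8 = 10.7).
Mode = (α−1)/β = 54.0/10.7 = 5.047.
Mean = α/β = 55.0/10.7 = 5.140.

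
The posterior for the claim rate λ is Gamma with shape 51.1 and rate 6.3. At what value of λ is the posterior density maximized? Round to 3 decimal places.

7.952

Mode = (α−1)/β = 50.1/6.3 = 7.952.
Mean = α/β = 51.1/6.3 = 8.111.
This is the posterior mode — the MAP estimate.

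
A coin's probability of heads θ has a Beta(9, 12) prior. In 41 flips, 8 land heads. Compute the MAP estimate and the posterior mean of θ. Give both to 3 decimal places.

MAP = 0.267, posterior mean = 0.274

Posterior: Beta(9+8, 12+33) = Beta(17, 45).
Mode = (17−1)/(17+45−2) = 16/60 = 0.267.
Mean = 17/(17+45) = 17/62 = 0.274.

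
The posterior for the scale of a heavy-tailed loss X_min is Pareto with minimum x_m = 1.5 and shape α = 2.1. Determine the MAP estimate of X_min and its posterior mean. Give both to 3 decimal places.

The Pareto density is strictly decreasing on [x_m, ∞), so the mode is x_m = 1.500.
Mean = α·x_m/(α−1) = 2.1·1.5/1.1 = 2.864.
The mean is pulled above the mode by the posterior's right skew.

X_min_MAP = 1.500, E[X_min|data] = 2.864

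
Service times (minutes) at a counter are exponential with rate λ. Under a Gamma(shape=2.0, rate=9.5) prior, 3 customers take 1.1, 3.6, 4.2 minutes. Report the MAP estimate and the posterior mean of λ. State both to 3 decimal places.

Σ times = 8.9. Posterior: Gamma(shape = 2.0+3 = 5.0, rate = 9.5+8.9 = 18.4).
Mode = (α−1)/β = 4.0/18.4 = 0.217.
Mean = α/β = 5.0/18.4 = 0.272.
The mean is pulled above the mode by the posterior's right skew.

MAP: 0.217. Posterior mean: 0.272.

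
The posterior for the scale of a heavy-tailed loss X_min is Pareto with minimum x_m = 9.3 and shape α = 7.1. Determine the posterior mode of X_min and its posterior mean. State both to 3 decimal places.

MAP = 9.300; posterior mean = 10.825

The Pareto density is strictly decreasing on [x_m, ∞), so the mode is x_m = 9.300.
Mean = α·x_m/(α−1) = 7.1·9.3/6.1 = 10.825.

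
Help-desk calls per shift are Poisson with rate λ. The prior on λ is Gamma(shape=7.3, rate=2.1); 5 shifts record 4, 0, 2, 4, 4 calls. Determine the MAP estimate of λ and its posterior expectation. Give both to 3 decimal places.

Σ counts = 14. Posterior: Gamma(shape = 7.3+14 = 21.3, rate = 2.1+5 = 7.1).
Mode = (α−1)/β = 20.3/7.1 = 2.859.
Mean = α/β = 21.3/7.1 = 3.000.
Right-skewed posterior ⇒ mode < mean.

MAP: 2.859. Posterior mean: 3.000.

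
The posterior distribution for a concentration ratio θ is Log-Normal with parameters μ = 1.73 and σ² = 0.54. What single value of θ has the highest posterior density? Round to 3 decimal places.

Mode = exp(μ − σ²) = exp(1.19) = 3.287.
Mean = exp(μ + σ²/2) = exp(2.000) = 7.389.
This is the posterior mode — the MAP estimate.

3.287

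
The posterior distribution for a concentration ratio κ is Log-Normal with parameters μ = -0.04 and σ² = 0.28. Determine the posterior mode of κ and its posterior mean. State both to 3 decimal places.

MAP: 0.726. Posterior mean: 1.105.

Mode = exp(μ − σ²) = exp(-0.32) = 0.726.
Mean = exp(μ + σ²/2) = exp(0.100) = 1.105.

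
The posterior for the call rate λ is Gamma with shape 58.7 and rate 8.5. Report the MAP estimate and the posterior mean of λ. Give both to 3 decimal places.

Mode = (α−1)/β = 57.7/8.5 = 6.788.
Mean = α/β = 58.7/8.5 = 6.906.

MAP = 6.788, posterior mean = 6.906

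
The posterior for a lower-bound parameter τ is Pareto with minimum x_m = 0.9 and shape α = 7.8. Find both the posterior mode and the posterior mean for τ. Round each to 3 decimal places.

posterior mode = 0.900, posterior mean = 1.032

The Pareto density is strictly decreasing on [x_m, ∞), so the mode is x_m = 0.900.
Mean = α·x_m/(α−1) = 7.8·0.9/6.8 = 1.032.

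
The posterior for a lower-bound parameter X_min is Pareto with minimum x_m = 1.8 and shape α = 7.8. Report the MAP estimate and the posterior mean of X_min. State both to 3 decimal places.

The Pareto density is strictly decreasing on [x_m, ∞), so the mode is x_m = 1.800.
Mean = α·x_m/(α−1) = 7.8·1.8/6.8 = 2.065.

MAP: 1.800. Posterior mean: 2.065.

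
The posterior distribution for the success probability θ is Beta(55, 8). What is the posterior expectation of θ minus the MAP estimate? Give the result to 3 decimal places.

-0.012

Mode = (55−1)/(55+8−2) = 54/61 = 0.885.
Mean = 55/(55+8) = 55/63 = 0.873.
Difference = 0.873 − 0.885 = -0.012.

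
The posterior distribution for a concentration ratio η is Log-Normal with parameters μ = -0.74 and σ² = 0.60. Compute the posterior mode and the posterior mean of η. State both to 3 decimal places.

posterior mode = 0.262, posterior mean = 0.644

Mode = exp(μ − σ²) = exp(-1.34) = 0.262.
Mean = exp(μ + σ²/2) = exp(-0.440) = 0.644.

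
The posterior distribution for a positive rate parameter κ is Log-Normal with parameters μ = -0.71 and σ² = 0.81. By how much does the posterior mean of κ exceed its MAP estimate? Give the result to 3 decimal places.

Mode = exp(μ − σ²) = exp(-1.52) = 0.219.
Mean = exp(μ + σ²/2) = exp(-0.305) = 0.737.
Difference = 0.737 − 0.219 = 0.518.

0.518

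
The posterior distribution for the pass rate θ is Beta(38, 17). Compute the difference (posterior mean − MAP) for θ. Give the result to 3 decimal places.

-0.007

Mode = (38−1)/(38+17−2) = 37/53 = 0.698.
Mean = 38/(38+17) = 38/55 = 0.691.
Difference = 0.691 − 0.698 = -0.007.
Mode > mean: the posterior has a left tail.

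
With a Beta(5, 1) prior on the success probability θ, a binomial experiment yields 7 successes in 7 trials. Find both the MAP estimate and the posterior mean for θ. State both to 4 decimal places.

MAP = 1.0000; posterior mean = 0.9231

Posterior: Beta(5+7, 1+0) = Beta(12, 1).
Since β = 1 ≤ 1 and α > 1, the Beta density is monotone increasing on [0,1]; the mode is at 1.
Mean = 12/(12+1) = 0.9231.
Left-skewed posterior ⇒ mean < mode.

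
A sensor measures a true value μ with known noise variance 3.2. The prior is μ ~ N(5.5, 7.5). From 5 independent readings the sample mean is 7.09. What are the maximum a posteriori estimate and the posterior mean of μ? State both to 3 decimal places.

MAP: 6.965. Posterior mean: 6.965.

Posterior for μ is Normal. Precision-weighted mean: (1/7.5·5.5 + 5/3.2·7.09) / (1/7.5 + 5/3.2) = 6.965.
A Normal posterior is symmetric, so mode = mean.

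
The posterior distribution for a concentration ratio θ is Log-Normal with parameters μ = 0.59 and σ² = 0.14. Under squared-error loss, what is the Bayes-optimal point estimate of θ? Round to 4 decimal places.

Mode = exp(μ − σ²) = exp(0.45) = 1.5683.
Mean = exp(μ + σ²/2) = exp(0.660) = 1.9348.
Squared-error loss ⇒ the optimal estimator is the posterior mean.

1.9348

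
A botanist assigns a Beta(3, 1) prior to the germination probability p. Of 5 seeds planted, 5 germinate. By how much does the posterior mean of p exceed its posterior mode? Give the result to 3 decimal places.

Posterior: Beta(3+5, 1+0) = Beta(8, 1).
Since β = 1 ≤ 1 and α > 1, the Beta density is monotone increasing on [0,1]; the mode is at 1.
Mean = 8/(8+1) = 0.889.
Difference = 0.889 − 1.000 = -0.111.
Left-skewed posterior ⇒ mean < mode.

-0.111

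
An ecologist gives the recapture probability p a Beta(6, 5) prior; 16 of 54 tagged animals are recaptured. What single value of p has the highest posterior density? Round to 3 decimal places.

0.333

Posterior: Beta(6+16, 5+38) = Beta(22, 43).
Mode = (22−1)/(22+43−2) = 21/63 = 0.333.
Mean = 22/(22+43) = 22/65 = 0.338.
This is the posterior mode — the MAP estimate.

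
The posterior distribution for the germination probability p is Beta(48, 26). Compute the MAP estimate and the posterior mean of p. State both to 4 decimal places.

MAP = 0.6528; posterior mean = 0.6486

Mode = (48−1)/(48+26−2) = 47/72 = 0.6528.
Mean = 48/(48+26) = 48/74 = 0.6486.
The posterior is left-skewed, so the mode exceeds the mean.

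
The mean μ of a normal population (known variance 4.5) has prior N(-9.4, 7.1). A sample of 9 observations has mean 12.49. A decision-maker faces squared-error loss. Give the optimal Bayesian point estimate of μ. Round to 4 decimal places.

Posterior for μ is Normal. Precision-weighted mean: (1/7.1·-9.4 + 9/4.5·12.49) / (1/7.1 + 9/4.5) = 11.0499.
A Normal posterior is symmetric, so mode = mean.
Squared-error loss ⇒ the optimal estimator is the posterior mean.

11.0499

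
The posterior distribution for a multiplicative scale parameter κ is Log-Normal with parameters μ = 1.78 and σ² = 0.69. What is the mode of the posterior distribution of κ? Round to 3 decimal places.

2.974

Mode = exp(μ − σ²) = exp(1.09) = 2.974.
Mean = exp(μ + σ²/2) = exp(2.125) = 8.373.
This is the posterior mode — the MAP estimate.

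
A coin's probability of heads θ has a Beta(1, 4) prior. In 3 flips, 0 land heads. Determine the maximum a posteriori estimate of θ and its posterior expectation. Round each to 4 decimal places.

Posterior: Beta(1+0, 4+3) = Beta(1, 7).
Since α = 1 ≤ 1 and β > 1, the Beta density is monotone decreasing on [0,1]; the mode is at 0.
Mean = 1/(1+7) = 0.1250.

MAP = 0.0000; posterior mean = 0.1250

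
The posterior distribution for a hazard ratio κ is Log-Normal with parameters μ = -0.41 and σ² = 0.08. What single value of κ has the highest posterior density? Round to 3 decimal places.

Mode = exp(μ − σ²) = exp(-0.49) = 0.613.
Mean = exp(μ + σ²/2) = exp(-0.370) = 0.691.
This is the posterior mode — the MAP estimate.

0.613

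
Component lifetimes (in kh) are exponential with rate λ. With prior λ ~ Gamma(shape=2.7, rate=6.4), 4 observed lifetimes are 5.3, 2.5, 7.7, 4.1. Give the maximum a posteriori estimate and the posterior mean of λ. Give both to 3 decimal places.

MAP: 0.219. Posterior mean: 0.258.

Σ times = 19.6. Posterior: Gamma(shape = 2.7+4 = 6.7, rate = 6.4+19.6 = 26.0).
Mode = (α−1)/β = 5.7/26.0 = 0.219.
Mean = α/β = 6.7/26.0 = 0.258.
The mean is pulled above the mode by the posterior's right skew.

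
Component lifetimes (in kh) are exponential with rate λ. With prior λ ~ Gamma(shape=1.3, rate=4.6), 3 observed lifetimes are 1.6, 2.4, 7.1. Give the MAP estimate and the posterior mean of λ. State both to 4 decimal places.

λ_MAP = 0.2102, E[λ|data] = 0.2739

Σ times = 11.1. Posterior: Gamma(shape = 1.3+3 = 4.3, rate = 4.6+11.1 = 15.7).
Mode = (α−1)/β = 3.3/15.7 = 0.2102.
Mean = α/β = 4.3/15.7 = 0.2739.
Right-skewed posterior ⇒ mode < mean.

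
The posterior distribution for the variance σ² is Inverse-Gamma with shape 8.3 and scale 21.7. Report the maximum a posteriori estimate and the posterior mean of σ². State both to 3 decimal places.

Mode = β/(α+1) = 21.7/9.3 = 2.333.
Mean = β/(α−1) = 21.7/7.3 = 2.973.

MAP = 2.333, posterior mean = 2.973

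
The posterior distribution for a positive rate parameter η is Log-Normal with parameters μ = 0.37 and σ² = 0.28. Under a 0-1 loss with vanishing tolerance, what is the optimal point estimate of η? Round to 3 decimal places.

Mode = exp(μ − σ²) = exp(0.09) = 1.094.
Mean = exp(μ + σ²/2) = exp(0.510) = 1.665.
This is the posterior mode — the MAP estimate.

1.094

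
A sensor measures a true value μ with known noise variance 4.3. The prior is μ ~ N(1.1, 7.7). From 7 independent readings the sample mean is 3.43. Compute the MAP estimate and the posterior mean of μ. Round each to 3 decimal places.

Posterior for μ is Normal. Precision-weighted mean: (1/7.7·1.1 + 7/4.3·3.43) / (1/7.7 + 7/4.3) = 3.258.
A Normal posterior is symmetric, so mode = mean.

MAP = 3.258, posterior mean = 3.258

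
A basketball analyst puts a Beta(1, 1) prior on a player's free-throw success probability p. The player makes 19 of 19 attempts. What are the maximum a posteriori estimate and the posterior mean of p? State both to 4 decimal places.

Posterior: Beta(1+19, 1+0) = Beta(20, 1).
Since β = 1 ≤ 1 and α > 1, the Beta density is monotone increasing on [0,1]; the mode is at 1.
Mean = 20/(20+1) = 0.9524.

MAP = 1.0000; posterior mean = 0.9524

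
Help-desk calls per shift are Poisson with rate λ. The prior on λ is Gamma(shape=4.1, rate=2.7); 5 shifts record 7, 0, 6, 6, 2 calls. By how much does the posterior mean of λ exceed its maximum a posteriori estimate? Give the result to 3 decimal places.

0.130

Σ counts = 21. Posterior: Gamma(shape = 4.1+21 = 25.1, rate = 2.7+5 = 7.7).
Mode = (α−1)/β = 24.1/7.7 = 3.130.
Mean = α/β = 25.1/7.7 = 3.260.
Difference = 3.260 − 3.130 = 0.130.
Mean > mode: the posterior has a right tail.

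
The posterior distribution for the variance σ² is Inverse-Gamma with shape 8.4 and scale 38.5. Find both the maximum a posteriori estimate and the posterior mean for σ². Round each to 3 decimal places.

MAP = 4.096; posterior mean = 5.203

Mode = β/(α+1) = 38.5/9.4 = 4.096.
Mean = β/(α−1) = 38.5/7.4 = 5.203.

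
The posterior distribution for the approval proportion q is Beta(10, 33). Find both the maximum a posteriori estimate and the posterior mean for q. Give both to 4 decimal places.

MAP = 0.2195, posterior mean = 0.2326

Mode = (10−1)/(10+33−2) = 9/41 = 0.2195.
Mean = 10/(10+33) = 10/43 = 0.2326.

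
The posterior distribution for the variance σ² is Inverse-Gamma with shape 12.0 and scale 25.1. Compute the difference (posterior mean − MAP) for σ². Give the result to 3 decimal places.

0.351

Mode = β/(α+1) = 25.1/13.0 = 1.931.
Mean = β/(α−1) = 25.1/11.0 = 2.282.
Difference = 2.282 − 1.931 = 0.351.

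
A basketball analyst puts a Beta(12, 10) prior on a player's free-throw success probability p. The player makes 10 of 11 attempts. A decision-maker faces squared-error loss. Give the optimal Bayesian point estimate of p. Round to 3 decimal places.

Posterior: Beta(12+10, 10+1) = Beta(22, 11).
Mode = (22−1)/(22+11−2) = 21/31 = 0.677.
Mean = 22/(22+11) = 22/33 = 0.667.
Squared-error loss ⇒ the optimal estimator is the posterior mean.

0.667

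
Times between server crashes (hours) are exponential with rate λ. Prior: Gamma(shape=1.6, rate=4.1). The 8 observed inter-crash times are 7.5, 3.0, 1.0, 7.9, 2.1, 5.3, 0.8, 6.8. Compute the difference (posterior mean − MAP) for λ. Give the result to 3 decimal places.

0.026

Σ times = 34.4. Posterior: Gamma(shape = 1.6+8 = 9.6, rate = 4.1+34.4 = 38.5).
Mode = (α−1)/β = 8.6/38.5 = 0.223.
Mean = α/β = 9.6/38.5 = 0.249.
Difference = 0.249 − 0.223 = 0.026.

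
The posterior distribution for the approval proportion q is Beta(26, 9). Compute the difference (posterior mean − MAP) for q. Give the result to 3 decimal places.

Mode = (26−1)/(26+9−2) = 25/33 = 0.758.
Mean = 26/(26+9) = 26/35 = 0.743.
Difference = 0.743 − 0.758 = -0.015.
Mode > mean: the posterior has a left tail.

-0.015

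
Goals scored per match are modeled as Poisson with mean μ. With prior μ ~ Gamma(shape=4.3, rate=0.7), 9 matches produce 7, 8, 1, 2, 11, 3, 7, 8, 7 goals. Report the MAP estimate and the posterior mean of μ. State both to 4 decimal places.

MAP = 5.9072, posterior mean = 6.0103

Σ counts = 54. Posterior: Gamma(shape = 4.3+54 = 58.3, rate = 0.7+9 = 9.7).
Mode = (α−1)/β = 57.3/9.7 = 5.9072.
Mean = α/β = 58.3/9.7 = 6.0103.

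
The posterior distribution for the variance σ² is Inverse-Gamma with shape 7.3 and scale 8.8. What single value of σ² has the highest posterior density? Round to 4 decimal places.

1.0602

Mode = β/(α+1) = 8.8/8.3 = 1.0602.
Mean = β/(α−1) = 8.8/6.3 = 1.3968.
This is the posterior mode — the MAP estimate.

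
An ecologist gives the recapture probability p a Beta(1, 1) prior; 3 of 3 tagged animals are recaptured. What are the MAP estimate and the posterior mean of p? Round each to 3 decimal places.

Posterior: Beta(1+3, 1+0) = Beta(4, 1).
Since β = 1 ≤ 1 and α > 1, the Beta density is monotone increasing on [0,1]; the mode is at 1.
Mean = 4/(4+1) = 0.800.
The mean is pulled below the mode by the posterior's left skew.

MAP = 1.000, posterior mean = 0.800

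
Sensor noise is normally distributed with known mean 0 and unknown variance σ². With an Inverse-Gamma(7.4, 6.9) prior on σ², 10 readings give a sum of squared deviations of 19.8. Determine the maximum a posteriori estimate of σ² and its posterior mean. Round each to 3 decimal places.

MAP = 1.254, posterior mean = 1.474

Posterior: Inverse-Gamma(shape = 7.4+10/2 = 12.4, scale = 6.9+19.8/2 = 16.8).
Mode = β/(α+1) = 16.8/13.4 = 1.254.
Mean = β/(α−1) = 16.8/11.4 = 1.474.
The posterior is right-skewed, so the mean exceeds the mode.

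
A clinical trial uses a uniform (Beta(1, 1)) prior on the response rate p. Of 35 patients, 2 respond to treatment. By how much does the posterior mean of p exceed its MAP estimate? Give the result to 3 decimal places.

Posterior: Beta(1+2, 1+33) = Beta(3, 34).
Mode = (3−1)/(3+34−2) = 2/35 = 0.057.
With a flat prior the MAP equals the MLE, 2/35.
Mean = 3/(3+34) = 3/37 = 0.081.
Difference = 0.081 − 0.057 = 0.024.
The mean is pulled above the mode by the posterior's right skew.

0.024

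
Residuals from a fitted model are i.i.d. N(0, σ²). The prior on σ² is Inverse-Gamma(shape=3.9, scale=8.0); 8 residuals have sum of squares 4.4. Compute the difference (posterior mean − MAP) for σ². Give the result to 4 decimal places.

Posterior: Inverse-Gamma(shape = 3.9+8/2 = 7.9, scale = 8.0+4.4/2 = 10.2).
Mode = β/(α+1) = 10.2/8.9 = 1.1461.
Mean = β/(α−1) = 10.2/6.9 = 1.4783.
Difference = 1.4783 − 1.1461 = 0.3322.
Mean > mode: the posterior has a right tail.

0.3322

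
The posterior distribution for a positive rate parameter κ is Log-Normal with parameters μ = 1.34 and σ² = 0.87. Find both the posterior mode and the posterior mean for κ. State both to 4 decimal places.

Mode = exp(μ − σ²) = exp(0.47) = 1.6000.
Mean = exp(μ + σ²/2) = exp(1.775) = 5.9003.

posterior mode = 1.6000, posterior mean = 5.9003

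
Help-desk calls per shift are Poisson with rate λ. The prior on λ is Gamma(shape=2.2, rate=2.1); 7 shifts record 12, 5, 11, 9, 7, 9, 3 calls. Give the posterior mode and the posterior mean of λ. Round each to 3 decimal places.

Σ counts = 56. Posterior: Gamma(shape = 2.2+56 = 58.2, rate = 2.1+7 = 9.1).
Mode = (α−1)/β = 57.2/9.1 = 6.286.
Mean = α/β = 58.2/9.1 = 6.396.
Mean > mode: the posterior has a right tail.

posterior mode = 6.286, posterior mean = 6.396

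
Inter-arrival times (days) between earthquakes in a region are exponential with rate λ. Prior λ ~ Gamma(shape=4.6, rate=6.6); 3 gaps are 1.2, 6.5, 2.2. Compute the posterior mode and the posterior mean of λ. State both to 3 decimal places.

Σ times = 9.9. Posterior: Gamma(shape = 4.6+3 = 7.6, rate = 6.6+9.9 = 16.5).
Mode = (α−1)/β = 6.6/16.5 = 0.400.
Mean = α/β = 7.6/16.5 = 0.461.

MAP = 0.400, posterior mean = 0.461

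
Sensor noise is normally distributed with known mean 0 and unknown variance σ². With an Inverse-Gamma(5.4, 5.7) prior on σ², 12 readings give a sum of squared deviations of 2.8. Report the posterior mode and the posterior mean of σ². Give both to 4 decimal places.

Posterior: Inverse-Gamma(shape = 5.4+12/2 = 11.4, scale = 5.7+2.8/2 = 7.1).
Mode = β/(α+1) = 7.1/12.4 = 0.5726.
Mean = β/(α−1) = 7.1/10.4 = 0.6827.
Right-skewed posterior ⇒ mode < mean.

posterior mode = 0.5726, posterior mean = 0.6827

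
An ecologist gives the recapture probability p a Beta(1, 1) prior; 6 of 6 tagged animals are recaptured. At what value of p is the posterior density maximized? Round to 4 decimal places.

Posterior: Beta(1+6, 1+0) = Beta(7, 1).
Since β = 1 ≤ 1 and α > 1, the Beta density is monotone increasing on [0,1]; the mode is at 1.
Mean = 7/(7+1) = 0.8750.
This is the posterior mode — the MAP estimate.

1.0000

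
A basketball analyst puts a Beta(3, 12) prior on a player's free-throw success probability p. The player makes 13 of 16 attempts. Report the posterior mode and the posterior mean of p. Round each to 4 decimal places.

Posterior: Beta(3+13, 12+3) = Beta(16, 15).
Mode = (16−1)/(16+15−2) = 15/29 = 0.5172.
Mean = 16/(16+15) = 16/31 = 0.5161.

MAP: 0.5172. Posterior mean: 0.5161.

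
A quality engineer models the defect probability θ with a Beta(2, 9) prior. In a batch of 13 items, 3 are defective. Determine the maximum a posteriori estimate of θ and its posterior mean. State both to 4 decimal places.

MAP = 0.1818; posterior mean = 0.2083

Posterior: Beta(2+3, 9+10) = Beta(5, 19).
Mode = (5−1)/(5+19−2) = 4/22 = 0.1818.
Mean = 5/(5+19) = 5/24 = 0.2083.
Right-skewed posterior ⇒ mode < mean.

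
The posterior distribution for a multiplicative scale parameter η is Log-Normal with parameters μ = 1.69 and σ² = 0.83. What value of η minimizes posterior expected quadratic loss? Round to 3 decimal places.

8.207

Mode = exp(μ − σ²) = exp(0.86) = 2.363.
Mean = exp(μ + σ²/2) = exp(2.105) = 8.207.
Quadratic loss ⇒ the optimal estimator is the posterior mean.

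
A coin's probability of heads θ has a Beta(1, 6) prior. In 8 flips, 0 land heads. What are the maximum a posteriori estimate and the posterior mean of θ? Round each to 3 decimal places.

Posterior: Beta(1+0, 6+8) = Beta(1, 14).
Since α = 1 ≤ 1 and β > 1, the Beta density is monotone decreasing on [0,1]; the mode is at 0.
Mean = 1/(1+14) = 0.067.
Right-skewed posterior ⇒ mode < mean.

MAP = 0.000, posterior mean = 0.067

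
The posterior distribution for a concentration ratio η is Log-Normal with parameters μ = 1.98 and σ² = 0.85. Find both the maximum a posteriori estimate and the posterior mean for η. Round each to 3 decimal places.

Mode = exp(μ − σ²) = exp(1.13) = 3.096.
Mean = exp(μ + σ²/2) = exp(2.405) = 11.078.

MAP: 3.096. Posterior mean: 11.078.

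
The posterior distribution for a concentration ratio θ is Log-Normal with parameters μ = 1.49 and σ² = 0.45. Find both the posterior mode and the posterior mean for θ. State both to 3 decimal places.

θ_MAP = 2.829, E[θ|data] = 5.557

Mode = exp(μ − σ²) = exp(1.04) = 2.829.
Mean = exp(μ + σ²/2) = exp(1.715) = 5.557.
Mean > mode: the posterior has a right tail.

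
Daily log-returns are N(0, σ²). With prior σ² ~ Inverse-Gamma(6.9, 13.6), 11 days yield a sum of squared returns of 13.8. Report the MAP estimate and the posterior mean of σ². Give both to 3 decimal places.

MAP: 1.530. Posterior mean: 1.798.

Posterior: Inverse-Gamma(shape = 6.9+11/2 = 12.4, scale = 13.6+13.8/2 = 20.5).
Mode = β/(α+1) = 20.5/13.4 = 1.530.
Mean = β/(α−1) = 20.5/11.4 = 1.798.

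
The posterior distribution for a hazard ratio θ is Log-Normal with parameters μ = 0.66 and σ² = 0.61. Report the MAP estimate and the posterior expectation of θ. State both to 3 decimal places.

θ_MAP = 1.051, E[θ|data] = 2.625

Mode = exp(μ − σ²) = exp(0.05) = 1.051.
Mean = exp(μ + σ²/2) = exp(0.965) = 2.625.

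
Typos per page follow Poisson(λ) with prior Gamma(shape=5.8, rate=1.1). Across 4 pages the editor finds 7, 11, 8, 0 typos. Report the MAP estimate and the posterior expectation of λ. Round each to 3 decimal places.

Σ counts = 26. Posterior: Gamma(shape = 5.8+26 = 31.8, rate = 1.1+4 = 5.1).
Mode = (α−1)/β = 30.8/5.1 = 6.039.
Mean = α/β = 31.8/5.1 = 6.235.
Right-skewed posterior ⇒ mode < mean.

MAP = 6.039, posterior mean = 6.235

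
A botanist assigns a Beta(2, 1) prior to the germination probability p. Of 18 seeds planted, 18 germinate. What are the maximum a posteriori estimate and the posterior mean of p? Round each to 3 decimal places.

MAP = 1.000; posterior mean = 0.952

Posterior: Beta(2+18, 1+0) = Beta(20, 1).
Since β = 1 ≤ 1 and α > 1, the Beta density is monotone increasing on [0,1]; the mode is at 1.
Mean = 20/(20+1) = 0.952.
The posterior is left-skewed, so the mode exceeds the mean.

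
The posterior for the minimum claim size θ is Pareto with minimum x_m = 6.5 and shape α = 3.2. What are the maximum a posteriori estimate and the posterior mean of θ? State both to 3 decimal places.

MAP: 6.500. Posterior mean: 9.455.

The Pareto density is strictly decreasing on [x_m, ∞), so the mode is x_m = 6.500.
Mean = α·x_m/(α−1) = 3.2·6.5/2.2 = 9.455.
The posterior is right-skewed, so the mean exceeds the mode.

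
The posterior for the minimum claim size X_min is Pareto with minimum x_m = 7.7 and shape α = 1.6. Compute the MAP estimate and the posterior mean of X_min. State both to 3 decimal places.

MAP = 7.700, posterior mean = 20.533

The Pareto density is strictly decreasing on [x_m, ∞), so the mode is x_m = 7.700.
Mean = α·x_m/(α−1) = 1.6·7.7/0.6 = 20.533.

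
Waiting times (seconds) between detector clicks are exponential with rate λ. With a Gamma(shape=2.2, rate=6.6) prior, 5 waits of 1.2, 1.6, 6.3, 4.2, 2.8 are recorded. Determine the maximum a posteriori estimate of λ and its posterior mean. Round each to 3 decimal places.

Σ times = 16.1. Posterior: Gamma(shape = 2.2+5 = 7.2, rate = 6.6+16.1 = 22.7).
Mode = (α−1)/β = 6.2/22.7 = 0.273.
Mean = α/β = 7.2/22.7 = 0.317.

MAP = 0.273; posterior mean = 0.317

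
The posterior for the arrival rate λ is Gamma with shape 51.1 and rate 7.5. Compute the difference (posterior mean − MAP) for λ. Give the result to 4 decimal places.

0.1333

Mode = (α−1)/β = 50.1/7.5 = 6.6800.
Mean = α/β = 51.1/7.5 = 6.8133.
Difference = 6.8133 − 6.6800 = 0.1333.
Mean > mode: the posterior has a right tail.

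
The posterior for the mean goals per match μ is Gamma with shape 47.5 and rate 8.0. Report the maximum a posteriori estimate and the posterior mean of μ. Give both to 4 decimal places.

MAP = 5.8125, posterior mean = 5.9375

Mode = (α−1)/β = 46.5/8.0 = 5.8125.
Mean = α/β = 47.5/8.0 = 5.9375.
The mean is pulled above the mode by the posterior's right skew.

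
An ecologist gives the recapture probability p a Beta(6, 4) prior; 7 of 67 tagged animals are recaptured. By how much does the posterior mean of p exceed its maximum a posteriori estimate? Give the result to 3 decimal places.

Posterior: Beta(6+7, 4+60) = Beta(13, 64).
Mode = (13−1)/(13+64−2) = 12/75 = 0.160.
Mean = 13/(13+64) = 13/77 = 0.169.
Difference = 0.169 − 0.160 = 0.009.

0.009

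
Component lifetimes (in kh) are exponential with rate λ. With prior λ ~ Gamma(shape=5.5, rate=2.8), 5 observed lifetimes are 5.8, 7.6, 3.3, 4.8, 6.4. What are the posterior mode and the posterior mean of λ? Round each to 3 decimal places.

Σ times = 27.9. Posterior: Gamma(shape = 5.5+5 = 10.5, rate = 2.8+27.9 = 30.7).
Mode = (α−1)/β = 9.5/30.7 = 0.309.
Mean = α/β = 10.5/30.7 = 0.342.
The mean is pulled above the mode by the posterior's right skew.

λ_MAP = 0.309, E[λ|data] = 0.342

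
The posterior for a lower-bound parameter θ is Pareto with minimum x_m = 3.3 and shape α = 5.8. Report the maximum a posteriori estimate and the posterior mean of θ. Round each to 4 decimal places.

The Pareto density is strictly decreasing on [x_m, ∞), so the mode is x_m = 3.3000.
Mean = α·x_m/(α−1) = 5.8·3.3/4.8 = 3.9875.
Right-skewed posterior ⇒ mode < mean.

MAP = 3.3000; posterior mean = 3.9875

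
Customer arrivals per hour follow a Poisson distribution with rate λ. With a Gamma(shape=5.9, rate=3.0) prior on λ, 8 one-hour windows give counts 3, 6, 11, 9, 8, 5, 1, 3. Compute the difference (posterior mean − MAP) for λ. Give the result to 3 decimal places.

0.091

Σ counts = 46. Posterior: Gamma(shape = 5.9+46 = 51.9, rate = 3.0+8 = 11.0).
Mode = (α−1)/β = 50.9/11.0 = 4.627.
Mean = α/β = 51.9/11.0 = 4.718.
Difference = 4.718 − 4.627 = 0.091.
Right-skewed posterior ⇒ mode < mean.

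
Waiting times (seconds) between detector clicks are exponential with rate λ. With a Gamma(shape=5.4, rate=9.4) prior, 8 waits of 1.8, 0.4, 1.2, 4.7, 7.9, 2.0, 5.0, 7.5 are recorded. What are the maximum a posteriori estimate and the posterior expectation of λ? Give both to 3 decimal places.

Σ times = 30.5. Posterior: Gamma(shape = 5.4+8 = 13.4, rate = 9.4+30.5 = 39.9).
Mode = (α−1)/β = 12.4/39.9 = 0.311.
Mean = α/β = 13.4/39.9 = 0.336.
Right-skewed posterior ⇒ mode < mean.

MAP = 0.311; posterior mean = 0.336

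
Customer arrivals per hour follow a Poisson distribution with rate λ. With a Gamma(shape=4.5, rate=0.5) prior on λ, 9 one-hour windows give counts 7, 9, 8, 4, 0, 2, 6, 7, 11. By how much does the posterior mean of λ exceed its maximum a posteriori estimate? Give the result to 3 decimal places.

Σ counts = 54. Posterior: Gamma(shape = 4.5+54 = 58.5, rate = 0.5+9 = 9.5).
Mode = (α−1)/β = 57.5/9.5 = 6.053.
Mean = α/β = 58.5/9.5 = 6.158.
Difference = 6.158 − 6.053 = 0.105.
Right-skewed posterior ⇒ mode < mean.

0.105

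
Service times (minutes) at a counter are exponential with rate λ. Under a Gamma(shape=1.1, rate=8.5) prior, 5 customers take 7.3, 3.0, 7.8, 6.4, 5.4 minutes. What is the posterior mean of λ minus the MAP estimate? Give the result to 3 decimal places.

Σ times = 29.9. Posterior: Gamma(shape = 1.1+5 = 6.1, rate = 8.5+29.9 = 38.4).
Mode = (α−1)/β = 5.1/38.4 = 0.133.
Mean = α/β = 6.1/38.4 = 0.159.
Difference = 0.159 − 0.133 = 0.026.
The posterior is right-skewed, so the mean exceeds the mode.

0.026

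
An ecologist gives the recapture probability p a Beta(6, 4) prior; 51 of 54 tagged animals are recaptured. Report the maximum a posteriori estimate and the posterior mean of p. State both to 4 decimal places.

p_MAP = 0.9032, E[p|data] = 0.8906

Posterior: Beta(6+51, 4+3) = Beta(57, 7).
Mode = (57−1)/(57+7−2) = 56/62 = 0.9032.
Mean = 57/(57+7) = 57/64 = 0.8906.
The mean is pulled below the mode by the posterior's left skew.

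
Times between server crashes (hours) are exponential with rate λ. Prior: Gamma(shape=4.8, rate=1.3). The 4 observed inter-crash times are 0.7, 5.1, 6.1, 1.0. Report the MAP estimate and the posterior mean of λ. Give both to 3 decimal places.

MAP = 0.549; posterior mean = 0.620

Σ times = 12.9. Posterior: Gamma(shape = 4.8+4 = 8.8, rate = 1.3+12.9 = 14.2).
Mode = (α−1)/β = 7.8/14.2 = 0.549.
Mean = α/β = 8.8/14.2 = 0.620.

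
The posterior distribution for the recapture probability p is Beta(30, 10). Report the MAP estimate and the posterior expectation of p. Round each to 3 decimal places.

Mode = (30−1)/(30+10−2) = 29/38 = 0.763.
Mean = 30/(30+10) = 30/40 = 0.750.
The posterior is left-skewed, so the mode exceeds the mean.

MAP = 0.763, posterior mean = 0.750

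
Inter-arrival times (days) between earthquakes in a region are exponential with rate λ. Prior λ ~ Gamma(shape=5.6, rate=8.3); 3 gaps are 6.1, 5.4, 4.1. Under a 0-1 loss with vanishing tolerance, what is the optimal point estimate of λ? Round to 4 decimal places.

Σ times = 15.6. Posterior: Gamma(shape = 5.6+3 = 8.6, rate = 8.3+15.6 = 23.9).
Mode = (α−1)/β = 7.6/23.9 = 0.3180.
Mean = α/β = 8.6/23.9 = 0.3598.
This is the posterior mode — the MAP estimate.

0.3180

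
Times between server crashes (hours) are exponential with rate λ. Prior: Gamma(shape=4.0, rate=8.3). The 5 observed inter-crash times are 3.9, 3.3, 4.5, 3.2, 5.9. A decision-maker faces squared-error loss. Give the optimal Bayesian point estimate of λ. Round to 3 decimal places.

0.309

Σ times = 20.8. Posterior: Gamma(shape = 4.0+5 = 9.0, rate = 8.3+20.8 = 29.1).
Mode = (α−1)/β = 8.0/29.1 = 0.275.
Mean = α/β = 9.0/29.1 = 0.309.
Squared-error loss ⇒ the optimal estimator is the posterior mean.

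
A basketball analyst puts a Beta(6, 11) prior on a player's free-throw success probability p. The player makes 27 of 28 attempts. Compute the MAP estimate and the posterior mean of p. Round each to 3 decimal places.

MAP = 0.744, posterior mean = 0.733

Posterior: Beta(6+27, 11+1) = Beta(33, 12).
Mode = (33−1)/(33+12−2) = 32/43 = 0.744.
Mean = 33/(33+12) = 33/45 = 0.733.
The mean is pulled below the mode by the posterior's left skew.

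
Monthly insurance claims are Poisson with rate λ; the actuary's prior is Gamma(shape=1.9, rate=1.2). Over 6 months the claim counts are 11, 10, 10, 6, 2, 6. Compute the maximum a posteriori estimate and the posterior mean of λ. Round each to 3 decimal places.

Σ counts = 45. Posterior: Gamma(shape = 1.9+45 = 46.9, rate = 1.2+6 = 7.2).
Mode = (α−1)/β = 45.9/7.2 = 6.375.
Mean = α/β = 46.9/7.2 = 6.514.
The posterior is right-skewed, so the mean exceeds the mode.

MAP = 6.375; posterior mean = 6.514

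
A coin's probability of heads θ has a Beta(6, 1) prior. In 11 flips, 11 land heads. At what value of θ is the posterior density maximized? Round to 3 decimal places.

Posterior: Beta(6+11, 1+0) = Beta(17, 1).
Since β = 1 ≤ 1 and α > 1, the Beta density is monotone increasing on [0,1]; the mode is at 1.
Mean = 17/(17+1) = 0.944.
This is the posterior mode — the MAP estimate.

1.000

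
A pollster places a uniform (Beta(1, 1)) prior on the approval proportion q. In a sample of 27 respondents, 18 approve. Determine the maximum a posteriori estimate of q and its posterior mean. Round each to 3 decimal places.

MAP: 0.667. Posterior mean: 0.655.

Posterior: Beta(1+18, 1+9) = Beta(19, 10).
Mode = (19−1)/(19+10−2) = 18/27 = 0.667.
With a flat prior the MAP equals the MLE, 18/27.
Mean = 19/(19+10) = 19/29 = 0.655.
Left-skewed posterior ⇒ mean < mode.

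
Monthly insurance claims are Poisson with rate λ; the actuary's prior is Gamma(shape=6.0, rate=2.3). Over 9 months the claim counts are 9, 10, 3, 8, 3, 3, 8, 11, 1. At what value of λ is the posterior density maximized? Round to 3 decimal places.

5.398

Σ counts = 56. Posterior: Gamma(shape = 6.0+56 = 62.0, rate = 2.3+9 = 11.3).
Mode = (α−1)/β = 61.0/11.3 = 5.398.
Mean = α/β = 62.0/11.3 = 5.487.
This is the posterior mode — the MAP estimate.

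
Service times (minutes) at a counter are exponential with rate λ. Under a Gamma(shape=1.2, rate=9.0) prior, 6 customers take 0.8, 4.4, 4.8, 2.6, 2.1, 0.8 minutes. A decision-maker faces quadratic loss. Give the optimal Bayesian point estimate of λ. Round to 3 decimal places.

Σ times = 15.5. Posterior: Gamma(shape = 1.2+6 = 7.2, rate = 9.0+15.5 = 24.5).
Mode = (α−1)/β = 6.2/24.5 = 0.253.
Mean = α/β = 7.2/24.5 = 0.294.
Quadratic loss ⇒ the optimal estimator is the posterior mean.

0.294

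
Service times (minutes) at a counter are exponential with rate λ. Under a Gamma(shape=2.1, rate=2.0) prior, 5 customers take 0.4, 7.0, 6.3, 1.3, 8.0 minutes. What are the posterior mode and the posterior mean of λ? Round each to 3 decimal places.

Σ times = 23.0. Posterior: Gamma(shape = 2.1+5 = 7.1, rate = 2.0+23.0 = 25.0).
Mode = (α−1)/β = 6.1/25.0 = 0.244.
Mean = α/β = 7.1/25.0 = 0.284.
Mean > mode: the posterior has a right tail.

MAP: 0.244. Posterior mean: 0.284.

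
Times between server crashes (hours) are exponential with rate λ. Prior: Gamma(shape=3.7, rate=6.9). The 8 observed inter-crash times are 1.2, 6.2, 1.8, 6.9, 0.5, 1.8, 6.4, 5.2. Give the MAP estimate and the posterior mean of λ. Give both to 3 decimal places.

MAP estimate = 0.290, posterior mean = 0.317

Σ times = 30.0. Posterior: Gamma(shape = 3.7+8 = 11.7, rate = 6.9+30.0 = 36.9).
Mode = (α−1)/β = 10.7/36.9 = 0.290.
Mean = α/β = 11.7/36.9 = 0.317.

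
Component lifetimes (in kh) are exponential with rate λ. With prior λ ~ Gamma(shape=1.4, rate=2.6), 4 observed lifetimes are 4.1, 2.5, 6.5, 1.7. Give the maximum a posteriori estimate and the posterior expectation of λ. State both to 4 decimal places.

maximum a posteriori estimate = 0.2529, posterior expectation = 0.3103

Σ times = 14.8. Posterior: Gamma(shape = 1.4+4 = 5.4, rate = 2.6+14.8 = 17.4).
Mode = (α−1)/β = 4.4/17.4 = 0.2529.
Mean = α/β = 5.4/17.4 = 0.3103.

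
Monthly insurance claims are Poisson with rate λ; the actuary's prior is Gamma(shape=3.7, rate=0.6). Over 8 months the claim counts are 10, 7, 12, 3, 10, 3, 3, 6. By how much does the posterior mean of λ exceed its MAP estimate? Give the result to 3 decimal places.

0.116

Σ counts = 54. Posterior: Gamma(shape = 3.7+54 = 57.7, rate = 0.6+8 = 8.6).
Mode = (α−1)/β = 56.7/8.6 = 6.593.
Mean = α/β = 57.7/8.6 = 6.709.
Difference = 6.709 − 6.593 = 0.116.
The mean is pulled above the mode by the posterior's right skew.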